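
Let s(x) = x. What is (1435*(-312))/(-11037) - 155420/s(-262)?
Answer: 23495810/37073 ≈ 633.77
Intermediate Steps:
(1435*(-312))/(-11037) - 155420/s(-262) = (1435*(-312))/(-11037) - 155420/(-262) = -447720*(-1/11037) - 155420*(-1/262) = 11480/283 + 77710/131 = 23495810/37073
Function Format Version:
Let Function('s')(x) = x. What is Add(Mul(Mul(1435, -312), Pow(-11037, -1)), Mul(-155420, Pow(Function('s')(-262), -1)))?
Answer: Rational(23495810, 37073) ≈ 633.77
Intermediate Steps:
Add(Mul(Mul(1435, -312), Pow(-11037, -1)), Mul(-155420, Pow(Function('s')(-262), -1))) = Add(Mul(Mul(1435, -312), Pow(-11037, -1)), Mul(-155420, Pow(-262, -1))) = Add(Mul(-447720, Rational(-1, 11037)), Mul(-155420, Rational(-1, 262))) = Add(Rational(11480, 283), Rational(77710, 131)) = Rational(23495810, 37073)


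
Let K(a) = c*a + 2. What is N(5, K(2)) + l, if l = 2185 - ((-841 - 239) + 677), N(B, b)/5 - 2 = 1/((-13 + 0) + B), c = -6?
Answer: 20779/8 ≈ 2597.4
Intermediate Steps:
K(a) = 2 - 6*a (K(a) = -6*a + 2 = 2 - 6*a)
N(B, b) = 10 + 5/(-13 + B) (N(B, b) = 10 + 5/((-13 + 0) + B) = 10 + 5/(-13 + B))
l = 2588 (l = 2185 - (-1080 + 677) = 2185 - 1*(-403) = 2185 + 403 = 2588)
N(5, K(2)) + l = 5*(-25 + 2*5)/(-13 + 5) + 2588 = 5*(-25 + 10)/(-8) + 2588 = 5*(-1/8)*(-15) + 2588 = 75/8 + 2588 = 20779/8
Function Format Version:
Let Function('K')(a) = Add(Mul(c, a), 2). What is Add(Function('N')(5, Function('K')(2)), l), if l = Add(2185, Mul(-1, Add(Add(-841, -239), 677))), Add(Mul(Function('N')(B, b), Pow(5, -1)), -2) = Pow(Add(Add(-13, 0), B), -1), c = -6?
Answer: Rational(20779, 8) ≈ 2597.4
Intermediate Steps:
Function('K')(a) = Add(2, Mul(-6, a)) (Function('K')(a) = Add(Mul(-6, a), 2) = Add(2, Mul(-6, a)))
Function('N')(B, b) = Add(10, Mul(5, Pow(Add(-13, B), -1))) (Function('N')(B, b) = Add(10, Mul(5, Pow(Add(Add(-13, 0), B), -1))) = Add(10, Mul(5, Pow(Add(-13, B), -1))))
l = 2588 (l = Add(2185, Mul(-1, Add(-1080, 677))) = Add(2185, Mul(-1, -403)) = Add(2185, 403) = 2588)
Add(Function('N')(5, Function('K')(2)), l) = Add(Mul(5, Pow(Add(-13, 5), -1), Add(-25, Mul(2, 5))), 2588) = Add(Mul(5, Pow(-8, -1), Add(-25, 10)), 2588) = Add(Mul(5, Rational(-1, 8), -15), 2588) = Add(Rational(75, 8), 2588) = Rational(20779, 8)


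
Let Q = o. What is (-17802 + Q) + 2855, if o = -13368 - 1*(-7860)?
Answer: -20455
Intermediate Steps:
o = -5508 (o = -13368 + 7860 = -5508)
Q = -5508
(-17802 + Q) + 2855 = (-17802 - 5508) + 2855 = -23310 + 2855 = -20455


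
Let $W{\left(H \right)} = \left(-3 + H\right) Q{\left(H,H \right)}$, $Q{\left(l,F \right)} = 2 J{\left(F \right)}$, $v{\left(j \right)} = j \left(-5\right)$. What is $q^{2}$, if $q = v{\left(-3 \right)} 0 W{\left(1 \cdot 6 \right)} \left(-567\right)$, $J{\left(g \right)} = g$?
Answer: $0$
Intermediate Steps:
$v{\left(j \right)} = - 5 j$
$Q{\left(l,F \right)} = 2 F$
$W{\left(H \right)} = 2 H \left(-3 + H\right)$ ($W{\left(H \right)} = \left(-3 + H\right) 2 H = 2 H \left(-3 + H\right)$)
$q = 0$ ($q = \left(-5\right) \left(-3\right) 0 \cdot 2 \cdot 1 \cdot 6 \left(-3 + 1 \cdot 6\right) \left(-567\right) = 15 \cdot 0 \cdot 2 \cdot 6 \left(-3 + 6\right) \left(-567\right) = 0 \cdot 2 \cdot 6 \cdot 3 \left(-567\right) = 0 \cdot 36 \left(-567\right) = 0 \left(-567\right) = 0$)
$q^{2} = 0^{2} = 0$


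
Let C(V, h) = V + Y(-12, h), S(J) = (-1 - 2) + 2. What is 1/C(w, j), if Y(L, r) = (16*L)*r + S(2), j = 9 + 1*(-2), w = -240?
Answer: -1/1585 ≈ -0.00063092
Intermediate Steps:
S(J) = -1 (S(J) = -3 + 2 = -1)
j = 7 (j = 9 - 2 = 7)
Y(L, r) = -1 + 16*L*r (Y(L, r) = (16*L)*r - 1 = 16*L*r - 1 = -1 + 16*L*r)
C(V, h) = -1 + V - 192*h (C(V, h) = V + (-1 + 16*(-12)*h) = V + (-1 - 192*h) = -1 + V - 192*h)
1/C(w, j) = 1/(-1 - 240 - 192*7) = 1/(-1 - 240 - 1344) = 1/(-1585) = -1/1585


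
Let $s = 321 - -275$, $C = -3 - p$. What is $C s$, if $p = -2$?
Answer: $-596$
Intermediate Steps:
$C = -1$ ($C = -3 - -2 = -3 + 2 = -1$)
$s = 596$ ($s = 321 + 275 = 596$)
$C s = \left(-1\right) 596 = -596$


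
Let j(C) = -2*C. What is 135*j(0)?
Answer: 0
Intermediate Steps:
135*j(0) = 135*(-2*0) = 135*0 = 0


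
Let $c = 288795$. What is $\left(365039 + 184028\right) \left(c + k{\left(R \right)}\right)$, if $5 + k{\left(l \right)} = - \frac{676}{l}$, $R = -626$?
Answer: $\frac{49631049029736}{313} \approx 1.5857 \cdot 10^{11}$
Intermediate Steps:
$k{\left(l \right)} = -5 - \frac{676}{l}$
$\left(365039 + 184028\right) \left(c + k{\left(R \right)}\right) = \left(365039 + 184028\right) \left(288795 - \left(5 + \frac{676}{-626}\right)\right) = 549067 \left(288795 - \frac{1227}{313}\right) = 549067 \cdot \frac{90391608}{313} = \frac{49631049029736}{313}$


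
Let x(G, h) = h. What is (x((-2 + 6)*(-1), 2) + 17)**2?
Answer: 361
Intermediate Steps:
(x((-2 + 6)*(-1), 2) + 17)**2 = (2 + 17)**2 = 19**2 = 361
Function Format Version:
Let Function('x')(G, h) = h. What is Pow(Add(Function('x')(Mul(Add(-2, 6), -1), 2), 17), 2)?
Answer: 361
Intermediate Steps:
Pow(Add(Function('x')(Mul(Add(-2, 6), -1), 2), 17), 2) = Pow(Add(2, 17), 2) = Pow(19, 2) = 361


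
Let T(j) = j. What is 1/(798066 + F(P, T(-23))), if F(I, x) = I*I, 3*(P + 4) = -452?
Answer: 9/7397890 ≈ 1.2166e-6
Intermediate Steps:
P = -464/3 (P = -4 + (1/3)*(-452) = -4 - 452/3 = -464/3 ≈ -154.67)
F(I, x) = I**2
1/(798066 + F(P, T(-23))) = 1/(798066 + (-464/3)**2) = 1/(798066 + 215296/9) = 1/(7397890/9) = 9/7397890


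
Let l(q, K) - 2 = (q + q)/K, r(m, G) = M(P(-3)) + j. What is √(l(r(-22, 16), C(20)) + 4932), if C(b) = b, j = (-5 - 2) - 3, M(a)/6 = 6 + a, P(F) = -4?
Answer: √123355/5 ≈ 70.244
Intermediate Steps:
M(a) = 36 + 6*a (M(a) = 6*(6 + a) = 36 + 6*a)
j = -10 (j = -7 - 3 = -10)
r(m, G) = 2 (r(m, G) = (36 + 6*(-4)) - 10 = (36 - 24) - 10 = 12 - 10 = 2)
l(q, K) = 2 + 2*q/K (l(q, K) = 2 + (q + q)/K = 2 + (2*q)/K = 2 + 2*q/K)
√(l(r(-22, 16), C(20)) + 4932) = √((2 + 2*2/20) + 4932) = √((2 + 2*2*(1/20)) + 4932) = √((2 + ⅕) + 4932) = √(11/5 + 4932) = √(24671/5) = √123355/5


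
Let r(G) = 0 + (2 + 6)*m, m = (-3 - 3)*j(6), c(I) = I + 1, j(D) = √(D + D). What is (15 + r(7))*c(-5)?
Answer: -60 + 384*√3 ≈ 605.11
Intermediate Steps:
j(D) = √2*√D (j(D) = √(2*D) = √2*√D)
c(I) = 1 + I
m = -12*√3 (m = (-3 - 3)*(√2*√6) = -12*√3 ≈ -20.785)
r(G) = -96*√3 (r(G) = 0 + (2 + 6)*(-12*√3) = 0 + 8*(-12*√3) = 0 - 96*√3 = -96*√3)
(15 + r(7))*c(-5) = (15 - 96*√3)*(1 - 5) = (15 - 96*√3)*(-4) = -60 + 384*√3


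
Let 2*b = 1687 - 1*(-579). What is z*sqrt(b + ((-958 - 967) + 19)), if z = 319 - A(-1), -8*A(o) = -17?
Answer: 2535*I*sqrt(773)/8 ≈ 8810.0*I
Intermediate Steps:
A(o) = 17/8 (A(o) = -1/8*(-17) = 17/8)
b = 1133 (b = (1687 - 1*(-579))/2 = (1687 + 579)/2 = (1/2)*2266 = 1133)
z = 2535/8 (z = 319 - 1*17/8 = 319 - 17/8 = 2535/8 ≈ 316.88)
z*sqrt(b + ((-958 - 967) + 19)) = 2535*sqrt(1133 + ((-958 - 967) + 19))/8 = 2535*sqrt(1133 + (-1925 + 19))/8 = 2535*sqrt(1133 - 1906)/8 = 2535*sqrt(-773)/8 = 2535*(I*sqrt(773))/8 = 2535*I*sqrt(773)/8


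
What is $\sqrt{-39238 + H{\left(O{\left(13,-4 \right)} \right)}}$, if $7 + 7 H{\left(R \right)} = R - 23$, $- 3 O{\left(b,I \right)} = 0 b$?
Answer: $\frac{2 i \sqrt{480718}}{7} \approx 198.1 i$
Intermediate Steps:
$O{\left(b,I \right)} = 0$ ($O{\left(b,I \right)} = - \frac{0 b}{3} = \left(- \frac{1}{3}\right) 0 = 0$)
$H{\left(R \right)} = - \frac{30}{7} + \frac{R}{7}$ ($H{\left(R \right)} = -1 + \frac{R - 23}{7} = -1 + \frac{-23 + R}{7} = -1 + \left(- \frac{23}{7} + \frac{R}{7}\right) = - \frac{30}{7} + \frac{R}{7}$)
$\sqrt{-39238 + H{\left(O{\left(13,-4 \right)} \right)}} = \sqrt{-39238 + \left(- \frac{30}{7} + \frac{1}{7} \cdot 0\right)} = \sqrt{-39238 + \left(- \frac{30}{7} + 0\right)} = \sqrt{-39238 - \frac{30}{7}} = \sqrt{- \frac{274696}{7}} = \frac{2 i \sqrt{480718}}{7}$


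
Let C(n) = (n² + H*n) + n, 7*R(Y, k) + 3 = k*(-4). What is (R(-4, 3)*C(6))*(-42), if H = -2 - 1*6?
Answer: -540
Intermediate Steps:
H = -8 (H = -2 - 6 = -8)
R(Y, k) = -3/7 - 4*k/7 (R(Y, k) = -3/7 + (k*(-4))/7 = -3/7 + (-4*k)/7 = -3/7 - 4*k/7)
C(n) = n² - 7*n (C(n) = (n² - 8*n) + n = n² - 7*n)
(R(-4, 3)*C(6))*(-42) = ((-3/7 - 4/7*3)*(6*(-7 + 6)))*(-42) = ((-3/7 - 12/7)*(6*(-1)))*(-42) = -15/7*(-6)*(-42) = (90/7)*(-42) = -540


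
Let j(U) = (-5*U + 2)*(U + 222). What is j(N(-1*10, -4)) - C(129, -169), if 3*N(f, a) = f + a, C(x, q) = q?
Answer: 51073/9 ≈ 5674.8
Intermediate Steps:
N(f, a) = a/3 + f/3 (N(f, a) = (f + a)/3 = (a + f)/3 = a/3 + f/3)
j(U) = (2 - 5*U)*(222 + U)
j(N(-1*10, -4)) - C(129, -169) = (444 - 1108*((⅓)*(-4) + (-1*10)/3) - 5*((⅓)*(-4) + (-1*10)/3)²) - 1*(-169) = (444 - 1108*(-4/3 + (⅓)*(-10)) - 5*(-4/3 + (⅓)*(-10))²) + 169 = (444 - 1108*(-4/3 - 10/3) - 5*(-4/3 - 10/3)²) + 169 = (444 - 1108*(-14/3) - 5*(-14/3)²) + 169 = (444 + 15512/3 - 5*196/9) + 169 = (444 + 15512/3 - 980/9) + 169 = 49552/9 + 169 = 51073/9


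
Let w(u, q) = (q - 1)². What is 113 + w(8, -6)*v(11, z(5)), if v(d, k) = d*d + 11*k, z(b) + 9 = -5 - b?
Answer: -4199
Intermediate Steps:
w(u, q) = (-1 + q)²
z(b) = -14 - b (z(b) = -9 + (-5 - b) = -14 - b)
v(d, k) = d² + 11*k
113 + w(8, -6)*v(11, z(5)) = 113 + (-1 - 6)²*(11² + 11*(-14 - 1*5)) = 113 + (-7)²*(121 + 11*(-14 - 5)) = 113 + 49*(121 + 11*(-19)) = 113 + 49*(121 - 209) = 113 + 49*(-88) = 113 - 4312 = -4199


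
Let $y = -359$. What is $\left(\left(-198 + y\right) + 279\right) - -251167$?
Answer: $250889$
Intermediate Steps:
$\left(\left(-198 + y\right) + 279\right) - -251167 = \left(\left(-198 - 359\right) + 279\right) - -251167 = \left(-557 + 279\right) + 251167 = -278 + 251167 = 250889$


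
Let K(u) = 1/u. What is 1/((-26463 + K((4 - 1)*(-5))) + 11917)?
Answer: -15/218191 ≈ -6.8747e-5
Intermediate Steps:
1/((-26463 + K((4 - 1)*(-5))) + 11917) = 1/((-26463 + 1/((4 - 1)*(-5))) + 11917) = 1/((-26463 + 1/(3*(-5))) + 11917) = 1/((-26463 + 1/(-15)) + 11917) = 1/((-26463 - 1/15) + 11917) = 1/(-396946/15 + 11917) = 1/(-218191/15) = -15/218191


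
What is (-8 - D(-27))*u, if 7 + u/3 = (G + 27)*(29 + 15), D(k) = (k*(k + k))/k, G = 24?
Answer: 308706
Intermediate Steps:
D(k) = 2*k (D(k) = (k*(2*k))/k = (2*k²)/k = 2*k)
u = 6711 (u = -21 + 3*((24 + 27)*(29 + 15)) = -21 + 3*(51*44) = -21 + 3*2244 = -21 + 6732 = 6711)
(-8 - D(-27))*u = (-8 - 2*(-27))*6711 = (-8 - 1*(-54))*6711 = (-8 + 54)*6711 = 46*6711 = 308706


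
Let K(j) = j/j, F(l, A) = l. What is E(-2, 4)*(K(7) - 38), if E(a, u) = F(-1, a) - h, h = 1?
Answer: 74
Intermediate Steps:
K(j) = 1
E(a, u) = -2 (E(a, u) = -1 - 1*1 = -1 - 1 = -2)
E(-2, 4)*(K(7) - 38) = -2*(1 - 38) = -2*(-37) = 74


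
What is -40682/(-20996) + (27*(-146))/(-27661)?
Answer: 604035517/290385178 ≈ 2.0801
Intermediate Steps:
-40682/(-20996) + (27*(-146))/(-27661) = -40682*(-1/20996) - 3942*(-1/27661) = 20341/10498 + 3942/27661 = 604035517/290385178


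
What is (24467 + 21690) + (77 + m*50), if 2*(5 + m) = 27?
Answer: 46659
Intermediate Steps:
m = 17/2 (m = -5 + (1/2)*27 = -5 + 27/2 = 17/2 ≈ 8.5000)
(24467 + 21690) + (77 + m*50) = (24467 + 21690) + (77 + (17/2)*50) = 46157 + (77 + 425) = 46157 + 502 = 46659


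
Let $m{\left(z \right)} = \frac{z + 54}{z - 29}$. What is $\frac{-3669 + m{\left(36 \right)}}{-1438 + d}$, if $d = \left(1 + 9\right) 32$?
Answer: $\frac{25593}{7826} \approx 3.2703$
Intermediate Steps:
$m{\left(z \right)} = \frac{54 + z}{-29 + z}$
$d = 320$ ($d = 10 \cdot 32 = 320$)
$\frac{-3669 + m{\left(36 \right)}}{-1438 + d} = \frac{-3669 + \frac{54 + 36}{-29 + 36}}{-1438 + 320} = \frac{-3669 + \frac{1}{7} \cdot 90}{-1118} = \left(-3669 + \frac{1}{7} \cdot 90\right) \left(- \frac{1}{1118}\right) = \left(-3669 + \frac{90}{7}\right) \left(- \frac{1}{1118}\right) = \left(- \frac{25593}{7}\right) \left(- \frac{1}{1118}\right) = \frac{25593}{7826}$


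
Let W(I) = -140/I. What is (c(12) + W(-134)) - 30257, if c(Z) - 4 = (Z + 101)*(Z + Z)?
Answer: -1845177/67 ≈ -27540.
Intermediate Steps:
c(Z) = 4 + 2*Z*(101 + Z) (c(Z) = 4 + (Z + 101)*(Z + Z) = 4 + (101 + Z)*(2*Z) = 4 + 2*Z*(101 + Z))
(c(12) + W(-134)) - 30257 = ((4 + 2*12² + 202*12) - 140/(-134)) - 30257 = ((4 + 2*144 + 2424) - 140*(-1/134)) - 30257 = ((4 + 288 + 2424) + 70/67) - 30257 = (2716 + 70/67) - 30257 = 182042/67 - 30257 = -1845177/67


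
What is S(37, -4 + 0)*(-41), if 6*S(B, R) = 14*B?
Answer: -10619/3 ≈ -3539.7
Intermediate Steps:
S(B, R) = 7*B/3 (S(B, R) = (14*B)/6 = 7*B/3)
S(37, -4 + 0)*(-41) = ((7/3)*37)*(-41) = (259/3)*(-41) = -10619/3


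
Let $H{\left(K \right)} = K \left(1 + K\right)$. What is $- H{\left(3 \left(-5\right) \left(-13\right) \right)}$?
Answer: $-38220$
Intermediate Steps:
$- H{\left(3 \left(-5\right) \left(-13\right) \right)} = - 3 \left(-5\right) \left(-13\right) \left(1 + 3 \left(-5\right) \left(-13\right)\right) = - \left(-15\right) \left(-13\right) \left(1 - -195\right) = - 195 \left(1 + 195\right) = - 195 \cdot 196 = \left(-1\right) 38220 = -38220$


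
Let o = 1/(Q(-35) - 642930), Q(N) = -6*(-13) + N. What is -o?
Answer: 1/642887 ≈ 1.5555e-6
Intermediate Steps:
Q(N) = 78 + N
o = -1/642887 (o = 1/((78 - 35) - 642930) = 1/(43 - 642930) = 1/(-642887) = -1/642887 ≈ -1.5555e-6)
-o = -1*(-1/642887) = 1/642887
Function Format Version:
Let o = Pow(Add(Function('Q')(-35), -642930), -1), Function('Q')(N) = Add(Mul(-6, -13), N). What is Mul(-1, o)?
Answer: Rational(1, 642887) ≈ 1.5555e-6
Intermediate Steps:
Function('Q')(N) = Add(78, N)
o = Rational(-1, 642887) (o = Pow(Add(Add(78, -35), -642930), -1) = Pow(Add(43, -642930), -1) = Pow(-642887, -1) = Rational(-1, 642887) ≈ -1.5555e-6)
Mul(-1, o) = Mul(-1, Rational(-1, 642887)) = Rational(1, 642887)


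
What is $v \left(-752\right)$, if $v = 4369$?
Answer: $-3285488$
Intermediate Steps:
$v \left(-752\right) = 4369 \left(-752\right) = -3285488$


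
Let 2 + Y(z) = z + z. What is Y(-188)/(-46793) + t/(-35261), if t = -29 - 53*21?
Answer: 66766264/1649967973 ≈ 0.040465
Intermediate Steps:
Y(z) = -2 + 2*z (Y(z) = -2 + (z + z) = -2 + 2*z)
t = -1142 (t = -29 - 1113 = -1142)
Y(-188)/(-46793) + t/(-35261) = (-2 + 2*(-188))/(-46793) - 1142/(-35261) = (-2 - 376)*(-1/46793) - 1142*(-1/35261) = -378*(-1/46793) + 1142/35261 = 378/46793 + 1142/35261 = 66766264/1649967973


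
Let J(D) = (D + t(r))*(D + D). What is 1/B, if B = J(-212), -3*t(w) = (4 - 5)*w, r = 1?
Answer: 3/269240 ≈ 1.1142e-5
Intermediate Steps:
t(w) = w/3 (t(w) = -(4 - 5)*w/3 = -(-1)*w/3 = w/3)
J(D) = 2*D*(1/3 + D) (J(D) = (D + (1/3)*1)*(D + D) = (D + 1/3)*(2*D) = (1/3 + D)*(2*D) = 2*D*(1/3 + D))
B = 269240/3 (B = (2/3)*(-212)*(1 + 3*(-212)) = (2/3)*(-212)*(1 - 636) = (2/3)*(-212)*(-635) = 269240/3 ≈ 89747.)
1/B = 1/(269240/3) = 3/269240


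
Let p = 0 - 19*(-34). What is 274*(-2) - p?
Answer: -1194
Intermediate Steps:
p = 646 (p = 0 + 646 = 646)
274*(-2) - p = 274*(-2) - 1*646 = -548 - 646 = -1194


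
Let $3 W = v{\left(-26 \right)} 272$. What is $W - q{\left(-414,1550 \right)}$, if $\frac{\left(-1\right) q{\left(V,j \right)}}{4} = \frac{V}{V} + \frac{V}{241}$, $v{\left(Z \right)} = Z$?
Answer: $- \frac{1706428}{723} \approx -2360.2$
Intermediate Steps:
$q{\left(V,j \right)} = -4 - \frac{4 V}{241}$ ($q{\left(V,j \right)} = - 4 \left(\frac{V}{V} + \frac{V}{241}\right) = - 4 \left(1 + V \frac{1}{241}\right) = - 4 \left(1 + \frac{V}{241}\right) = -4 - \frac{4 V}{241}$)
$W = - \frac{7072}{3}$ ($W = \frac{\left(-26\right) 272}{3} = \frac{1}{3} \left(-7072\right) = - \frac{7072}{3} \approx -2357.3$)
$W - q{\left(-414,1550 \right)} = - \frac{7072}{3} - \left(-4 - - \frac{1656}{241}\right) = - \frac{7072}{3} - \left(-4 + \frac{1656}{241}\right) = - \frac{7072}{3} - \frac{692}{241} = - \frac{1706428}{723}$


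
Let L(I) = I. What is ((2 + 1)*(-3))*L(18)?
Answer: -162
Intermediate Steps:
((2 + 1)*(-3))*L(18) = ((2 + 1)*(-3))*18 = (3*(-3))*18 = -9*18 = -162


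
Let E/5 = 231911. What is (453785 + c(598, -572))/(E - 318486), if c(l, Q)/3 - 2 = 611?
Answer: 455624/841069 ≈ 0.54172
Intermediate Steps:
E = 1159555 (E = 5*231911 = 1159555)
c(l, Q) = 1839 (c(l, Q) = 6 + 3*611 = 6 + 1833 = 1839)
(453785 + c(598, -572))/(E - 318486) = (453785 + 1839)/(1159555 - 318486) = 455624/841069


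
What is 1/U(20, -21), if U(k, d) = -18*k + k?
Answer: -1/340 ≈ -0.0029412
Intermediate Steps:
U(k, d) = -17*k
1/U(20, -21) = 1/(-17*20) = 1/(-340) = -1/340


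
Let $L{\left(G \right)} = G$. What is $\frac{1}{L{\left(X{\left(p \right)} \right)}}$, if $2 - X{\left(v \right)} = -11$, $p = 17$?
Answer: $\frac{1}{13} \approx 0.076923$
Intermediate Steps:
$X{\left(v \right)} = 13$ ($X{\left(v \right)} = 2 - -11 = 2 + 11 = 13$)
$\frac{1}{L{\left(X{\left(p \right)} \right)}} = \frac{1}{13}$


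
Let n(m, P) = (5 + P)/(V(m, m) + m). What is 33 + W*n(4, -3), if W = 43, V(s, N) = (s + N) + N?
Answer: 307/8 ≈ 38.375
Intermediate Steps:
V(s, N) = s + 2*N (V(s, N) = (N + s) + N = s + 2*N)
n(m, P) = (5 + P)/(4*m) (n(m, P) = (5 + P)/((m + 2*m) + m) = (5 + P)/(3*m + m) = (5 + P)/((4*m)) = (5 + P)*(1/(4*m)) = (5 + P)/(4*m))
33 + W*n(4, -3) = 33 + 43*((¼)*(5 - 3)/4) = 33 + 43*((¼)*(¼)*2) = 33 + 43*(⅛) = 33 + 43/8 = 307/8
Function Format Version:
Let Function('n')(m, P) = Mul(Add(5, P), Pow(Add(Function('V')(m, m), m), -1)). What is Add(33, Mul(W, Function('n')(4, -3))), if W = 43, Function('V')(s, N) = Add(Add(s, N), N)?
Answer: Rational(307, 8) ≈ 38.375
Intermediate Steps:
Function('V')(s, N) = Add(s, Mul(2, N)) (Function('V')(s, N) = Add(Add(N, s), N) = Add(s, Mul(2, N)))
Function('n')(m, P) = Mul(Rational(1, 4), Pow(m, -1), Add(5, P)) (Function('n')(m, P) = Mul(Add(5, P), Pow(Add(Add(m, Mul(2, m)), m), -1)) = Mul(Add(5, P), Pow(Add(Mul(3, m), m), -1)) = Mul(Add(5, P), Pow(Mul(4, m), -1)) = Mul(Add(5, P), Mul(Rational(1, 4), Pow(m, -1))) = Mul(Rational(1, 4), Pow(m, -1), Add(5, P)))
Add(33, Mul(W, Function('n')(4, -3))) = Add(33, Mul(43, Mul(Rational(1, 4), Pow(4, -1), Add(5, -3)))) = Add(33, Mul(43, Mul(Rational(1, 4), Rational(1, 4), 2))) = Add(33, Mul(43, Rational(1, 8))) = Add(33, Rational(43, 8)) = Rational(307, 8)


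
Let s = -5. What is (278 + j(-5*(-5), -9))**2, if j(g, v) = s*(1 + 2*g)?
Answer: 529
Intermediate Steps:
j(g, v) = -5 - 10*g (j(g, v) = -5*(1 + 2*g) = -5 - 10*g)
(278 + j(-5*(-5), -9))**2 = (278 + (-5 - (-50)*(-5)))**2 = (278 + (-5 - 10*25))**2 = (278 + (-5 - 250))**2 = (278 - 255)**2 = 23**2 = 529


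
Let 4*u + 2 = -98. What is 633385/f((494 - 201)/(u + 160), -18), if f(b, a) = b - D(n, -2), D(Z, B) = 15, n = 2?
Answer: -85506975/1732 ≈ -49369.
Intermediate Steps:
u = -25 (u = -½ + (¼)*(-98) = -½ - 49/2 = -25)
f(b, a) = -15 + b (f(b, a) = b - 1*15 = b - 15 = -15 + b)
633385/f((494 - 201)/(u + 160), -18) = 633385/(-15 + (494 - 201)/(-25 + 160)) = 633385/(-15 + 293/135) = 633385/(-1732/135) = 633385*(-135/1732) = -85506975/1732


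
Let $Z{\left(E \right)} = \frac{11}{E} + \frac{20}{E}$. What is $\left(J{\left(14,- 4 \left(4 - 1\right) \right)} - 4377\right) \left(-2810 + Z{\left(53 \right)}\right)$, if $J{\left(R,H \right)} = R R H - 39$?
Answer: $\frac{1007748432}{53} \approx 1.9014 \cdot 10^{7}$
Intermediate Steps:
$Z{\left(E \right)} = \frac{31}{E}$
$J{\left(R,H \right)} = -39 + H R^{2}$ ($J{\left(R,H \right)} = R^{2} H - 39 = H R^{2} - 39 = -39 + H R^{2}$)
$\left(J{\left(14,- 4 \left(4 - 1\right) \right)} - 4377\right) \left(-2810 + Z{\left(53 \right)}\right) = \left(\left(-39 + - 4 \left(4 - 1\right) 14^{2}\right) - 4377\right) \left(-2810 + \frac{31}{53}\right) = \left(\left(-39 + \left(-4\right) 3 \cdot 196\right) - 4377\right) \left(-2810 + 31 \cdot \frac{1}{53}\right) = \left(\left(-39 - 2352\right) - 4377\right) \left(-2810 + \frac{31}{53}\right) = \left(\left(-39 - 2352\right) - 4377\right) \left(- \frac{148899}{53}\right) = \left(-2391 - 4377\right) \left(- \frac{148899}{53}\right) = \left(-6768\right) \left(- \frac{148899}{53}\right) = \frac{1007748432}{53}$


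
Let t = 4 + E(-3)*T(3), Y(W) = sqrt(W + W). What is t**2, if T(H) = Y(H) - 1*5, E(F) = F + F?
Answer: 1372 - 408*sqrt(6) ≈ 372.61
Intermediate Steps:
E(F) = 2*F
Y(W) = sqrt(2)*sqrt(W) (Y(W) = sqrt(2*W) = sqrt(2)*sqrt(W))
T(H) = -5 + sqrt(2)*sqrt(H) (T(H) = sqrt(2)*sqrt(H) - 1*5 = sqrt(2)*sqrt(H) - 5 = -5 + sqrt(2)*sqrt(H))
t = 34 - 6*sqrt(6) (t = 4 + (2*(-3))*(-5 + sqrt(2)*sqrt(3)) = 4 - 6*(-5 + sqrt(6)) = 4 + (30 - 6*sqrt(6)) = 34 - 6*sqrt(6) ≈ 19.303)
t**2 = (34 - 6*sqrt(6))**2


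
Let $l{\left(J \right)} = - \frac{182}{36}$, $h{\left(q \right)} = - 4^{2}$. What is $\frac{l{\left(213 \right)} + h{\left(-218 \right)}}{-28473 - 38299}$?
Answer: $\frac{379}{1201896} \approx 0.00031534$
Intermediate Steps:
$h{\left(q \right)} = -16$ ($h{\left(q \right)} = \left(-1\right) 16 = -16$)
$l{\left(J \right)} = - \frac{91}{18}$ ($l{\left(J \right)} = \left(-182\right) \frac{1}{36} = - \frac{91}{18}$)
$\frac{l{\left(213 \right)} + h{\left(-218 \right)}}{-28473 - 38299} = \frac{- \frac{91}{18} - 16}{-28473 - 38299} = - \frac{379}{18 \left(-66772\right)} = \left(- \frac{379}{18}\right) \left(- \frac{1}{66772}\right) = \frac{379}{1201896}$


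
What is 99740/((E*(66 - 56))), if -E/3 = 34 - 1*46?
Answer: 4987/18 ≈ 277.06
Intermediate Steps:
E = 36 (E = -3*(34 - 1*46) = -3*(34 - 46) = -3*(-12) = 36)
99740/((E*(66 - 56))) = 99740/((36*(66 - 56))) = 99740/((36*10)) = 99740/360 = 99740*(1/360) = 4987/18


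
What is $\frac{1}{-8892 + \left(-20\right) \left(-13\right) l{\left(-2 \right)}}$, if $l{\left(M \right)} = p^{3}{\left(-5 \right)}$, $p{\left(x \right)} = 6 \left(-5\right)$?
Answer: $- \frac{1}{7028892} \approx -1.4227 \cdot 10^{-7}$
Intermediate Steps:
$p{\left(x \right)} = -30$
$l{\left(M \right)} = -27000$ ($l{\left(M \right)} = \left(-30\right)^{3} = -27000$)
$\frac{1}{-8892 + \left(-20\right) \left(-13\right) l{\left(-2 \right)}} = \frac{1}{-8892 + \left(-20\right) \left(-13\right) \left(-27000\right)} = \frac{1}{-8892 + 260 \left(-27000\right)} = \frac{1}{-8892 - 7020000} = \frac{1}{-7028892} = - \frac{1}{7028892}$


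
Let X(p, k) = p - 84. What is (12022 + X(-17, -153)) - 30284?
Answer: -18363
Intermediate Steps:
X(p, k) = -84 + p
(12022 + X(-17, -153)) - 30284 = (12022 + (-84 - 17)) - 30284 = (12022 - 101) - 30284 = 11921 - 30284 = -18363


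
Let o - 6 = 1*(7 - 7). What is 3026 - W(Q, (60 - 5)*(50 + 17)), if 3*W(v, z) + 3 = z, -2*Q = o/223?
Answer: 5396/3 ≈ 1798.7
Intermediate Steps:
o = 6 (o = 6 + 1*(7 - 7) = 6 + 1*0 = 6 + 0 = 6)
Q = -3/223 ≈ -0.013453
W(v, z) = -1 + z/3
3026 - W(Q, (60 - 5)*(50 + 17)) = 3026 - (-1 + ((60 - 5)*(50 + 17))/3) = 3026 - (-1 + (55*67)/3) = 3026 - (-1 + (⅓)*3685) = 3026 - (-1 + 3685/3) = 3026 - 1*3682/3 = 3026 - 3682/3 = 5396/3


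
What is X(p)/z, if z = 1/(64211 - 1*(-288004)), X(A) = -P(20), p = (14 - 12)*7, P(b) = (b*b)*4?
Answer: -563544000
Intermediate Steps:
P(b) = 4*b**2 (P(b) = b**2*4 = 4*b**2)
p = 14 (p = 2*7 = 14)
X(A) = -1600 (X(A) = -4*20**2 = -4*400 = -1*1600 = -1600)
z = 1/352215 (z = 1/(64211 + 288004) = 1/352215 ≈ 2.8392e-6)
X(p)/z = -1600/1/352215 = -1600*352215 = -563544000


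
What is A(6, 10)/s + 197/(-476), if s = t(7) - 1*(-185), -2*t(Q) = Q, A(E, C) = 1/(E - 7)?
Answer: -72463/172788 ≈ -0.41938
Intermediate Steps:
A(E, C) = 1/(-7 + E)
t(Q) = -Q/2
s = 363/2 (s = -1/2*7 - 1*(-185) = -7/2 + 185 = 363/2 ≈ 181.50)
A(6, 10)/s + 197/(-476) = 1/((-7 + 6)*(363/2)) + 197/(-476) = (2/363)/(-1) + 197*(-1/476) = -1*2/363 - 197/476 = -2/363 - 197/476 = -72463/172788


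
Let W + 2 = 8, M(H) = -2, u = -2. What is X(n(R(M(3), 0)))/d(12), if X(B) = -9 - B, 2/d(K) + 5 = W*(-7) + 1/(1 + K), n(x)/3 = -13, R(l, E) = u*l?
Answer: -9150/13 ≈ -703.85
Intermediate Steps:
W = 6 (W = -2 + 8 = 6)
R(l, E) = -2*l
n(x) = -39 (n(x) = 3*(-13) = -39)
d(K) = 2/(-47 + 1/(1 + K)) (d(K) = 2/(-5 + (6*(-7) + 1/(1 + K))) = 2/(-5 + (-42 + 1/(1 + K))) = 2/(-47 + 1/(1 + K)))
X(n(R(M(3), 0)))/d(12) = (-9 - 1*(-39))/((2*(-1 - 1*12)/(46 + 47*12))) = (-9 + 39)/((2*(-1 - 12)/(46 + 564))) = 30/((2*(-13)/610)) = 30/((2*(1/610)*(-13))) = 30/(-13/305) = 30*(-305/13) = -9150/13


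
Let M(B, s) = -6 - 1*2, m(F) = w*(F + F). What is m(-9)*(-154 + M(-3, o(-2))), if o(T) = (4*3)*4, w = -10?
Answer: -29160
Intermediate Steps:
o(T) = 48 (o(T) = 12*4 = 48)
m(F) = -20*F (m(F) = -10*(F + F) = -20*F)
M(B, s) = -8 (M(B, s) = -6 - 2 = -8)
m(-9)*(-154 + M(-3, o(-2))) = (-20*(-9))*(-154 - 8) = 180*(-162) = -29160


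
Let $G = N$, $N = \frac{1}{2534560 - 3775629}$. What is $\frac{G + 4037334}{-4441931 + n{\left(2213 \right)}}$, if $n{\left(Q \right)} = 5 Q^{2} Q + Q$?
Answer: $\frac{5010610070045}{67247259560777423} \approx 7.451 \cdot 10^{-5}$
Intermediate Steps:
$n{\left(Q \right)} = Q + 5 Q^{3}$ ($n{\left(Q \right)} = 5 Q^{3} + Q = Q + 5 Q^{3}$)
$N = - \frac{1}{1241069}$ ($N = \frac{1}{-1241069} = - \frac{1}{1241069} \approx -8.0576 \cdot 10^{-7}$)
$G = - \frac{1}{1241069} \approx -8.0576 \cdot 10^{-7}$
$\frac{G + 4037334}{-4441931 + n{\left(2213 \right)}} = \frac{- \frac{1}{1241069} + 4037334}{-4441931 + \left(2213 + 5 \cdot 2213^{3}\right)} = \frac{5010610070045}{1241069 \left(-4441931 + \left(2213 + 5 \cdot 10837877597\right)\right)} = \frac{5010610070045}{1241069 \left(-4441931 + \left(2213 + 54189387985\right)\right)} = \frac{5010610070045}{1241069 \left(-4441931 + 54189390198\right)} = \frac{5010610070045}{1241069 \cdot 54184948267} = \frac{5010610070045}{1241069} \cdot \frac{1}{54184948267} = \frac{5010610070045}{67247259560777423}$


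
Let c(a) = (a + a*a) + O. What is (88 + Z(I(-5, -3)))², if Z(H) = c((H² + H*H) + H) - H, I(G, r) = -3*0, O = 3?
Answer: 8281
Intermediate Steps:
I(G, r) = 0
c(a) = 3 + a + a² (c(a) = (a + a*a) + 3 = (a + a²) + 3 = 3 + a + a²)
Z(H) = 3 + (H + 2*H²)² + 2*H² (Z(H) = (3 + ((H² + H*H) + H) + ((H² + H*H) + H)²) - H = (3 + ((H² + H²) + H) + ((H² + H²) + H)²) - H = (3 + (2*H² + H) + (2*H² + H)²) - H = (3 + (H + 2*H²) + (H + 2*H²)²) - H = (3 + H + (H + 2*H²)² + 2*H²) - H = 3 + (H + 2*H²)² + 2*H²)
(88 + Z(I(-5, -3)))² = (88 + (3 + 3*0² + 4*0³ + 4*0⁴))² = (88 + (3 + 3*0 + 4*0 + 4*0))² = (88 + (3 + 0 + 0 + 0))² = (88 + 3)² = 91² = 8281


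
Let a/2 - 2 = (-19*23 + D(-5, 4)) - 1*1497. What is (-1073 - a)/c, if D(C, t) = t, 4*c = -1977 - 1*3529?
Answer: -5566/2753 ≈ -2.0218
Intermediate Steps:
c = -2753/2 (c = (-1977 - 1*3529)/4 = (-1977 - 3529)/4 = (1/4)*(-5506) = -2753/2 ≈ -1376.5)
a = -3856 (a = 4 + 2*((-19*23 + 4) - 1*1497) = 4 + 2*((-437 + 4) - 1497) = 4 + 2*(-433 - 1497) = 4 + 2*(-1930) = 4 - 3860 = -3856)
(-1073 - a)/c = (-1073 - 1*(-3856))/(-2753/2) = (-1073 + 3856)*(-2/2753) = 2783*(-2/2753) = -5566/2753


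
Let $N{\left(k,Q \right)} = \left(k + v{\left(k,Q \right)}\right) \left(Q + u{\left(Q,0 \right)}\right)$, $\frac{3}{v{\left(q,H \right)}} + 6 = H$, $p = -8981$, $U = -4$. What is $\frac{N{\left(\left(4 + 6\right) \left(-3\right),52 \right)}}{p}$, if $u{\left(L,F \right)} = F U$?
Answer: $\frac{35802}{206563} \approx 0.17332$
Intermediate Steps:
$v{\left(q,H \right)} = \frac{3}{-6 + H}$
$u{\left(L,F \right)} = - 4 F$ ($u{\left(L,F \right)} = F \left(-4\right) = - 4 F$)
$N{\left(k,Q \right)} = Q \left(k + \frac{3}{-6 + Q}\right)$ ($N{\left(k,Q \right)} = \left(k + \frac{3}{-6 + Q}\right) \left(Q - 0\right) = \left(k + \frac{3}{-6 + Q}\right) \left(Q + 0\right) = \left(k + \frac{3}{-6 + Q}\right) Q = Q \left(k + \frac{3}{-6 + Q}\right)$)
$\frac{N{\left(\left(4 + 6\right) \left(-3\right),52 \right)}}{p} = \frac{52 \frac{1}{-6 + 52} \left(3 + \left(4 + 6\right) \left(-3\right) \left(-6 + 52\right)\right)}{-8981} = \frac{52 \left(3 + 10 \left(-3\right) 46\right)}{46} \left(- \frac{1}{8981}\right) = 52 \cdot \frac{1}{46} \left(3 - 1380\right) \left(- \frac{1}{8981}\right) = 52 \cdot \frac{1}{46} \left(-1377\right) \left(- \frac{1}{8981}\right) = \left(- \frac{35802}{23}\right) \left(- \frac{1}{8981}\right) = \frac{35802}{206563}$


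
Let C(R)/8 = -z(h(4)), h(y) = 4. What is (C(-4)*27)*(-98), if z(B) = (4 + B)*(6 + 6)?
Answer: 2032128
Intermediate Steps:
z(B) = 48 + 12*B (z(B) = (4 + B)*12 = 48 + 12*B)
C(R) = -768 (C(R) = 8*(-(48 + 12*4)) = 8*(-(48 + 48)) = 8*(-1*96) = 8*(-96) = -768)
(C(-4)*27)*(-98) = -768*27*(-98) = -20736*(-98) = 2032128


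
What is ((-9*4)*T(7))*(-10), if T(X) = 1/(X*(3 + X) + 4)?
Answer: 180/37 ≈ 4.8649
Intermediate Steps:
T(X) = 1/(4 + X*(3 + X))
((-9*4)*T(7))*(-10) = ((-9*4)/(4 + 7² + 3*7))*(-10) = -36/(4 + 49 + 21)*(-10) = -36/74*(-10) = -36*1/74*(-10) = -18/37*(-10) = 180/37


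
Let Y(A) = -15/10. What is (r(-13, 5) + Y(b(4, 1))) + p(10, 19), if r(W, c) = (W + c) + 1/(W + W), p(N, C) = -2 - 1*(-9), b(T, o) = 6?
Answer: -33/13 ≈ -2.5385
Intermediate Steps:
Y(A) = -3/2 (Y(A) = -15*1/10 = -3/2)
p(N, C) = 7 (p(N, C) = -2 + 9 = 7)
r(W, c) = W + c + 1/(2*W) (r(W, c) = (W + c) + 1/(2*W) = W + c + 1/(2*W))
(r(-13, 5) + Y(b(4, 1))) + p(10, 19) = ((-13 + 5 + (1/2)/(-13)) - 3/2) + 7 = ((-13 + 5 + (1/2)*(-1/13)) - 3/2) + 7 = ((-13 + 5 - 1/26) - 3/2) + 7 = (-209/26 - 3/2) + 7 = -124/13 + 7 = -33/13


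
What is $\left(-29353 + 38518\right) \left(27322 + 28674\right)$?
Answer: $513203340$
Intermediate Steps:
$\left(-29353 + 38518\right) \left(27322 + 28674\right) = 9165 \cdot 55996 = 513203340$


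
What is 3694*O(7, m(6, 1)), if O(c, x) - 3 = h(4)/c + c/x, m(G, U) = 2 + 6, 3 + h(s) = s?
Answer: 415575/28 ≈ 14842.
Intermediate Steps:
h(s) = -3 + s
m(G, U) = 8
O(c, x) = 3 + 1/c + c/x (O(c, x) = 3 + ((-3 + 4)/c + c/x) = 3 + (1/c + c/x) = 3 + 1/c + c/x)
3694*O(7, m(6, 1)) = 3694*(3 + 1/7 + 7/8) = 3694*(225/56) = 415575/28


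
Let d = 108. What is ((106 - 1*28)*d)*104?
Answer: 876096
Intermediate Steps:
((106 - 1*28)*d)*104 = ((106 - 1*28)*108)*104 = ((106 - 28)*108)*104 = (78*108)*104 = 8424*104 = 876096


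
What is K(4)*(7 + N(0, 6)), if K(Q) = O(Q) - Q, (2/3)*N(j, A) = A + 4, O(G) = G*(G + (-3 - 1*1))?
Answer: -88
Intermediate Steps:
O(G) = G*(-4 + G) (O(G) = G*(G + (-3 - 1)) = G*(G - 4) = G*(-4 + G))
N(j, A) = 6 + 3*A/2 (N(j, A) = 3*(A + 4)/2 = 3*(4 + A)/2 = 6 + 3*A/2)
K(Q) = -Q + Q*(-4 + Q) (K(Q) = Q*(-4 + Q) - Q = -Q + Q*(-4 + Q))
K(4)*(7 + N(0, 6)) = (4*(-5 + 4))*(7 + (6 + (3/2)*6)) = (4*(-1))*(7 + (6 + 9)) = -4*(7 + 15) = -4*22 = -88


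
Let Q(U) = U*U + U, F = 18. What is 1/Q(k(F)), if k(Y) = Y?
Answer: 1/342 ≈ 0.0029240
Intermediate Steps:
Q(U) = U + U² (Q(U) = U² + U = U + U²)
1/Q(k(F)) = 1/(18*(1 + 18)) = 1/(18*19) = 1/342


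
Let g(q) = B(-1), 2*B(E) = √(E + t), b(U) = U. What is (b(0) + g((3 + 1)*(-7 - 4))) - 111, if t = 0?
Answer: -111 + I/2 ≈ -111.0 + 0.5*I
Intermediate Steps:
B(E) = √E/2 (B(E) = √(E + 0)/2 = √E/2)
g(q) = I/2 (g(q) = √(-1)/2 = I/2)
(b(0) + g((3 + 1)*(-7 - 4))) - 111 = (0 + I/2) - 111 = I/2 - 111 = -111 + I/2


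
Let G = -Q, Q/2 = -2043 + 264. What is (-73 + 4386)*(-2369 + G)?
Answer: 5128157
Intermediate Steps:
Q = -3558 (Q = 2*(-2043 + 264) = 2*(-1779) = -3558)
G = 3558 (G = -1*(-3558) = 3558)
(-73 + 4386)*(-2369 + G) = (-73 + 4386)*(-2369 + 3558) = 4313*1189 = 5128157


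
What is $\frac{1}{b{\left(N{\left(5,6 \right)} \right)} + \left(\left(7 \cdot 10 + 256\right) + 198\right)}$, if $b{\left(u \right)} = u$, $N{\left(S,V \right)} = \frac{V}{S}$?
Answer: $\frac{5}{2626} \approx 0.001904$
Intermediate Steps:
$\frac{1}{b{\left(N{\left(5,6 \right)} \right)} + \left(\left(7 \cdot 10 + 256\right) + 198\right)} = \frac{1}{\frac{6}{5} + \left(\left(7 \cdot 10 + 256\right) + 198\right)} = \frac{1}{6 \cdot \frac{1}{5} + \left(\left(70 + 256\right) + 198\right)} = \frac{1}{\frac{6}{5} + \left(326 + 198\right)} = \frac{1}{\frac{6}{5} + 524} = \frac{1}{\frac{2626}{5}} = \frac{5}{2626}$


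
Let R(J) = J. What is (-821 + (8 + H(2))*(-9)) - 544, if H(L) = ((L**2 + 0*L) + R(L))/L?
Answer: -1464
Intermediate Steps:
H(L) = (L + L**2)/L (H(L) = ((L**2 + 0*L) + L)/L = ((L**2 + 0) + L)/L = (L**2 + L)/L = (L + L**2)/L)
(-821 + (8 + H(2))*(-9)) - 544 = (-821 + (8 + (1 + 2))*(-9)) - 544 = (-821 + (8 + 3)*(-9)) - 544 = (-821 + 11*(-9)) - 544 = (-821 - 99) - 544 = -920 - 544 = -1464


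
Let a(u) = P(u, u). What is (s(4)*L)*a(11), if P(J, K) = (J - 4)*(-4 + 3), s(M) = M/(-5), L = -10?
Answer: -56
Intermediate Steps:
s(M) = -M/5 (s(M) = M*(-⅕) = -M/5)
P(J, K) = 4 - J (P(J, K) = (-4 + J)*(-1) = 4 - J)
a(u) = 4 - u
(s(4)*L)*a(11) = (-⅕*4*(-10))*(4 - 1*11) = (-⅘*(-10))*(4 - 11) = 8*(-7) = -56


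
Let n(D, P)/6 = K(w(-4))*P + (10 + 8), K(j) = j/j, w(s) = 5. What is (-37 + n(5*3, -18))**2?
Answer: 1369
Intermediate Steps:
K(j) = 1
n(D, P) = 108 + 6*P (n(D, P) = 6*(1*P + (10 + 8)) = 6*(P + 18) = 6*(18 + P) = 108 + 6*P)
(-37 + n(5*3, -18))**2 = (-37 + (108 + 6*(-18)))**2 = (-37 + (108 - 108))**2 = (-37 + 0)**2 = (-37)**2 = 1369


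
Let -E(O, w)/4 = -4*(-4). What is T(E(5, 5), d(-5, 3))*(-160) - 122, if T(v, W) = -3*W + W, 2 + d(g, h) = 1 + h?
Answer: 518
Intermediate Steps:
d(g, h) = -1 + h (d(g, h) = -2 + (1 + h) = -1 + h)
E(O, w) = -64 (E(O, w) = -(-16)*(-4) = -4*16 = -64)
T(v, W) = -2*W
T(E(5, 5), d(-5, 3))*(-160) - 122 = -2*(-1 + 3)*(-160) - 122 = -2*2*(-160) - 122 = -4*(-160) - 122 = 640 - 122 = 518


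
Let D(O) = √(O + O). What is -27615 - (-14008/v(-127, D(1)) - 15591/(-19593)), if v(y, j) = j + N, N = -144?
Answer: -268052327930/9672411 - 7004*√2/10367 ≈ -27714.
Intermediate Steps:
D(O) = √2*√O (D(O) = √(2*O) = √2*√O)
v(y, j) = -144 + j (v(y, j) = j - 144 = -144 + j)
-27615 - (-14008/v(-127, D(1)) - 15591/(-19593)) = -27615 - (-14008/(-144 + √2*√1) - 15591/(-19593)) = -27615 - (-14008/(-144 + √2*1) - 15591*(-1/19593)) = -27615 - (-14008/(-144 + √2) + 5197/6531) = -27615 - (5197/6531 - 14008/(-144 + √2)) = -27615 + (-5197/6531 + 14008/(-144 + √2)) = -180358762/6531 + 14008/(-144 + √2)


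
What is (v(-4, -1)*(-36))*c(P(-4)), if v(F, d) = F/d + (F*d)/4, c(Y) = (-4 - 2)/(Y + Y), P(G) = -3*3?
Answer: -60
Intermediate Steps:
P(G) = -9
c(Y) = -3/Y (c(Y) = -6*1/(2*Y) = -3/Y)
v(F, d) = F/d + F*d/4 (v(F, d) = F/d + (F*d)*(1/4) = F/d + F*d/4)
(v(-4, -1)*(-36))*c(P(-4)) = ((-4/(-1) + (1/4)*(-4)*(-1))*(-36))*(-3/(-9)) = ((-4*(-1) + 1)*(-36))*(-3*(-1/9)) = ((4 + 1)*(-36))*(1/3) = (5*(-36))*(1/3) = -180*1/3 = -60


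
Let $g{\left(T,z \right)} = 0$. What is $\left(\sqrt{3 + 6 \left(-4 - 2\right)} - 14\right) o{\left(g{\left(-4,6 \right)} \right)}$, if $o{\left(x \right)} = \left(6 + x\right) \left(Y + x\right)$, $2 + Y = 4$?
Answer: $-168 + 12 i \sqrt{33} \approx -168.0 + 68.935 i$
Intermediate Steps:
$Y = 2$ ($Y = -2 + 4 = 2$)
$o{\left(x \right)} = \left(2 + x\right) \left(6 + x\right)$ ($o{\left(x \right)} = \left(6 + x\right) \left(2 + x\right) = \left(2 + x\right) \left(6 + x\right)$)
$\left(\sqrt{3 + 6 \left(-4 - 2\right)} - 14\right) o{\left(g{\left(-4,6 \right)} \right)} = \left(\sqrt{3 + 6 \left(-4 - 2\right)} - 14\right) \left(12 + 0^{2} + 8 \cdot 0\right) = \left(\sqrt{3 + 6 \left(-6\right)} - 14\right) \left(12 + 0 + 0\right) = \left(\sqrt{3 - 36} - 14\right) 12 = \left(\sqrt{-33} - 14\right) 12 = \left(i \sqrt{33} - 14\right) 12 = \left(-14 + i \sqrt{33}\right) 12 = -168 + 12 i \sqrt{33}$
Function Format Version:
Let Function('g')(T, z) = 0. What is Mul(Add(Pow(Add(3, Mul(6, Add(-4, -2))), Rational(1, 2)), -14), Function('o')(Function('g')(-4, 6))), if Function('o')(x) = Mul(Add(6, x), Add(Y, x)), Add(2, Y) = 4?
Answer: Add(-168, Mul(12, I, Pow(33, Rational(1, 2)))) ≈ Add(-168.00, Mul(68.935, I))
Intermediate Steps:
Y = 2 (Y = Add(-2, 4) = 2)
Function('o')(x) = Mul(Add(2, x), Add(6, x)) (Function('o')(x) = Mul(Add(6, x), Add(2, x)) = Mul(Add(2, x), Add(6, x)))
Mul(Add(Pow(Add(3, Mul(6, Add(-4, -2))), Rational(1, 2)), -14), Function('o')(Function('g')(-4, 6))) = Mul(Add(Pow(Add(3, Mul(6, Add(-4, -2))), Rational(1, 2)), -14), Add(12, Pow(0, 2), Mul(8, 0))) = Mul(Add(Pow(Add(3, Mul(6, -6)), Rational(1, 2)), -14), Add(12, 0, 0)) = Mul(Add(Pow(Add(3, -36), Rational(1, 2)), -14), 12) = Mul(Add(Pow(-33, Rational(1, 2)), -14), 12) = Mul(Add(Mul(I, Pow(33, Rational(1, 2))), -14), 12) = Mul(Add(-14, Mul(I, Pow(33, Rational(1, 2)))), 12) = Add(-168, Mul(12, I, Pow(33, Rational(1, 2))))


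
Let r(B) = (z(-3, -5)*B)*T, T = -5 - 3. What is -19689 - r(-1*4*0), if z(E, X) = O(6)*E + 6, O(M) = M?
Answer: -19689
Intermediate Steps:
T = -8
z(E, X) = 6 + 6*E (z(E, X) = 6*E + 6 = 6 + 6*E)
r(B) = 96*B (r(B) = ((6 + 6*(-3))*B)*(-8) = ((6 - 18)*B)*(-8) = -12*B*(-8) = 96*B)
-19689 - r(-1*4*0) = -19689 - 96*-1*4*0 = -19689 - 96*(-4*0) = -19689 - 96*0 = -19689 - 1*0 = -19689 + 0 = -19689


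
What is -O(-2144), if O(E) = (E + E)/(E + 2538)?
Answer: 2144/197 ≈ 10.883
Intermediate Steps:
O(E) = 2*E/(2538 + E) (O(E) = (2*E)/(2538 + E) = 2*E/(2538 + E))
-O(-2144) = -2*(-2144)/(2538 - 2144) = -2*(-2144)/394 = -1*(-2144/197) = 2144/197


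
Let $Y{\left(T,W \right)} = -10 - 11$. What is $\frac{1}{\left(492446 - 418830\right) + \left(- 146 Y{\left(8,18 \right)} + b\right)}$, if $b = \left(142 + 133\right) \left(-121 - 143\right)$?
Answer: $\frac{1}{4082} \approx 0.00024498$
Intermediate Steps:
$Y{\left(T,W \right)} = -21$
$b = -72600$ ($b = 275 \left(-264\right) = -72600$)
$\frac{1}{\left(492446 - 418830\right) + \left(- 146 Y{\left(8,18 \right)} + b\right)} = \frac{1}{\left(492446 - 418830\right) - 69534} = \frac{1}{\left(492446 - 418830\right) + \left(3066 - 72600\right)} = \frac{1}{73616 - 69534} = \frac{1}{4082}$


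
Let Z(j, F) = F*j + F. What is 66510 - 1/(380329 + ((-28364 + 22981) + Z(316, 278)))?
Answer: 30798918719/463072 ≈ 66510.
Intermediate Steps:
Z(j, F) = F + F*j
66510 - 1/(380329 + ((-28364 + 22981) + Z(316, 278))) = 66510 - 1/(380329 + ((-28364 + 22981) + 278*(1 + 316))) = 66510 - 1/(380329 + (-5383 + 278*317)) = 66510 - 1/(380329 + (-5383 + 88126)) = 66510 - 1/(380329 + 82743) = 66510 - 1/463072 = 30798918719/463072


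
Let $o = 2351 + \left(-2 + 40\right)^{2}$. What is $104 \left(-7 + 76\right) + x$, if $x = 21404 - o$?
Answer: $24785$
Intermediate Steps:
$o = 3795$ ($o = 2351 + 38^{2} = 2351 + 1444 = 3795$)
$x = 17609$ ($x = 21404 - 3795 = 17609$)
$104 \left(-7 + 76\right) + x = 104 \left(-7 + 76\right) + 17609 = 104 \cdot 69 + 17609 = 7176 + 17609 = 24785$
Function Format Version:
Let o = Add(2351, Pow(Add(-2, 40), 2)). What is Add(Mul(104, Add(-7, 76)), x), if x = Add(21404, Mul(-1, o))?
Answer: 24785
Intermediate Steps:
o = 3795 (o = Add(2351, Pow(38, 2)) = Add(2351, 1444) = 3795)
x = 17609 (x = Add(21404, Mul(-1, 3795)) = Add(21404, -3795) = 17609)
Add(Mul(104, Add(-7, 76)), x) = Add(Mul(104, Add(-7, 76)), 17609) = Add(Mul(104, 69), 17609) = Add(7176, 17609) = 24785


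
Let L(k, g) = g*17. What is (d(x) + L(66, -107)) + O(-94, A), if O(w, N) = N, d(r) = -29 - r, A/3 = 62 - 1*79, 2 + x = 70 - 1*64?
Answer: -1903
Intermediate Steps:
L(k, g) = 17*g
x = 4 (x = -2 + (70 - 1*64) = -2 + (70 - 64) = -2 + 6 = 4)
A = -51 (A = 3*(62 - 1*79) = 3*(62 - 79) = 3*(-17) = -51)
(d(x) + L(66, -107)) + O(-94, A) = ((-29 - 1*4) + 17*(-107)) - 51 = ((-29 - 4) - 1819) - 51 = (-33 - 1819) - 51 = -1852 - 51 = -1903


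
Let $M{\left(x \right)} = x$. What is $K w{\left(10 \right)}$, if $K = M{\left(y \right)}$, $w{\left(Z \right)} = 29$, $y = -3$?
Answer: $-87$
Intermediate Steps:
$K = -3$
$K w{\left(10 \right)} = \left(-3\right) 29 = -87$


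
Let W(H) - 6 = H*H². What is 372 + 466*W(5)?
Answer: 61418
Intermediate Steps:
W(H) = 6 + H³ (W(H) = 6 + H*H² = 6 + H³)
372 + 466*W(5) = 372 + 466*(6 + 5³) = 372 + 466*(6 + 125) = 372 + 466*131 = 372 + 61046 = 61418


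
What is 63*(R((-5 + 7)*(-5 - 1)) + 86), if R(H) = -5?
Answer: 5103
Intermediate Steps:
63*(R((-5 + 7)*(-5 - 1)) + 86) = 63*(-5 + 86) = 63*81 = 5103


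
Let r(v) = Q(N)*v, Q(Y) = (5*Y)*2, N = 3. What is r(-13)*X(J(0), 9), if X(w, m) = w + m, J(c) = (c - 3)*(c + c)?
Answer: -3510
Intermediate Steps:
J(c) = 2*c*(-3 + c) (J(c) = (-3 + c)*(2*c) = 2*c*(-3 + c))
Q(Y) = 10*Y
r(v) = 30*v (r(v) = (10*3)*v = 30*v)
X(w, m) = m + w
r(-13)*X(J(0), 9) = (30*(-13))*(9 + 2*0*(-3 + 0)) = -390*(9 + 2*0*(-3)) = -390*(9 + 0) = -390*9 = -3510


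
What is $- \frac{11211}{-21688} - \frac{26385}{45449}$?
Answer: $- \frac{62709141}{985697912} \approx -0.063619$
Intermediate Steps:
$- \frac{11211}{-21688} - \frac{26385}{45449} = \left(-11211\right) \left(- \frac{1}{21688}\right) - \frac{26385}{45449} = \frac{11211}{21688} - \frac{26385}{45449} = - \frac{62709141}{985697912}$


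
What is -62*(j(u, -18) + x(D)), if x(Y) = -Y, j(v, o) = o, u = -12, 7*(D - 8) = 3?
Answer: 11470/7 ≈ 1638.6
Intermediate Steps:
D = 59/7 (D = 8 + (1/7)*3 = 8 + 3/7 = 59/7 ≈ 8.4286)
-62*(j(u, -18) + x(D)) = -62*(-18 - 1*59/7) = -62*(-18 - 59/7) = -62*(-185/7) = 11470/7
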